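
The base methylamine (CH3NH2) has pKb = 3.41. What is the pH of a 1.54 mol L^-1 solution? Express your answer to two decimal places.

CH3NH2 + H2O ⇌ CH3NH3+ + OH-
Kb = 10^(−3.41) = 3.89 × 10^-4
Kb = [OH-]²/(1.54 − [OH-]) = 3.89 × 10^-4
Assume [OH-] ≪ 1.54: [OH-] ≈ √(3.89 × 10^-4 × 1.54) = 2.45 × 10^-2 M
pOH = 1.61, so pH = 14.00 − pOH = 12.39

pH = 12.39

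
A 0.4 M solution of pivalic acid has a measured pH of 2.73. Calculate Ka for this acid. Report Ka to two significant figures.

[H+] = 10^(-2.73) = 1.86 × 10^-3 M
At equilibrium [HA] = 0.4 − 1.86 × 10^-3 = 3.98 × 10^-1 M
Ka = [H+][A-]/[HA] = (1.86 × 10^-3)² / 3.98 × 10^-1 = 8.7 × 10^-6

Ka = 8.7 × 10^-6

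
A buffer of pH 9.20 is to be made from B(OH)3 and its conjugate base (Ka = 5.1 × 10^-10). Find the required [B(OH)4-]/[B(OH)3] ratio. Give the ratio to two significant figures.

ratio = 0.81

pKa = -log(5.1 × 10^-10) = 9.292
pH = pKa + log(r) ⇒ log(r) = 9.20 − 9.292 = -0.092
r = [B(OH)4-]/[B(OH)3] = 10^(-0.092) = 0.809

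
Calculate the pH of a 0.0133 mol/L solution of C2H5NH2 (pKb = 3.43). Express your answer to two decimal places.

C2H5NH2 + H2O ⇌ C2H5NH3+ + OH-
Kb = 10^(−3.43) = 3.72 × 10^-4
Kb = x²/(0.0133 − x) = 3.72 × 10^-4
x is not negligible relative to C₀; solve x² + 0.000372·x − 4.95e-06 = 0.
x = (−Kb + √(Kb² + 4·Kb·C₀))/2 = 2.05 × 10^-3 M
pOH = 2.69, so pH = 14.00 − pOH = 11.31

pH = 11.31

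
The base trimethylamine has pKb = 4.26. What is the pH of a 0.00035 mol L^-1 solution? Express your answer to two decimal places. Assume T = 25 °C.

(CH3)3N + H2O ⇌ (CH3)3NH+ + OH-
Kb = 10^(−4.26) = 5.50 × 10^-5
From the ICE table, Kb = [OH-]²/(0.00035 − [OH-]) = 5.50 × 10^-5.
[OH-] is not negligible relative to C₀; solve [OH-]² + 5.5e-05·[OH-] − 1.93e-08 = 0.
[OH-] = (−Kb + √(Kb² + 4·Kb·C₀))/2 = 1.14 × 10^-4 M
pOH = −log(1.14 × 10^-4) = 3.94; pH = 14.00 − 3.94 = 10.06

pH = 10.06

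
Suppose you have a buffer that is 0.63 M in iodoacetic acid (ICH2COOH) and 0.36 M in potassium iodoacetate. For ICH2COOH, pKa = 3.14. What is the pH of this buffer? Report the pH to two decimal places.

pH = 2.90

Using pH = pKa + log([base]/[acid]) with [base]/[acid] = 0.36/0.63:
pH = 3.14 + (-0.243) = 2.90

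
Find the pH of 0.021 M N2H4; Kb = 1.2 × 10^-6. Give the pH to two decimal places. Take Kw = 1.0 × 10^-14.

N2H4 + H2O ⇌ N2H5+ + OH-
Let x = [OH-] at equilibrium. Kb = x²/(0.021 − x).
Neglecting x in the denominator: x = √(1.2 × 10^-6 × 0.021) = 1.59 × 10^-4 M
pOH = −log(1.59 × 10^-4) = 3.80; pH = 14.00 − 3.80 = 10.20

pH = 10.20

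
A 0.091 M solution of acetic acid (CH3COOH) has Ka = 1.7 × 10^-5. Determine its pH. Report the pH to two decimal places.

CH3COOH ⇌ CH3COO- + H+
Let x = [H+] at equilibrium. Ka = x²/(0.091 − x).
Neglecting x in the denominator: x = √(1.7 × 10^-5 × 0.091) = 1.24 × 10^-3 M
Check: 1.4% ionized — well under 5%, approximation valid.
pH = −log[H+] = −log(1.24 × 10^-3) = 2.91

pH = 2.91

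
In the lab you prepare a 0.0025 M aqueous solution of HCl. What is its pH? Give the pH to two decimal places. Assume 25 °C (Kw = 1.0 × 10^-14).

pH = 2.60

HCl is a strong acid and dissociates completely, so [H+] = 0.0025 M.
pH = -log(0.0025) = 2.60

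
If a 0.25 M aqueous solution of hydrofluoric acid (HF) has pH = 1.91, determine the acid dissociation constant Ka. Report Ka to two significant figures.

Ka = 6.4 × 10^-4

[H+] = 10^(-1.91) = 1.23 × 10^-2 M
At equilibrium [HA] = 0.25 − 1.23 × 10^-2 = 2.38 × 10^-1 M
Ka = [H+][A-]/[HA] = (1.23 × 10^-2)² / 2.38 × 10^-1 = 6.4 × 10^-4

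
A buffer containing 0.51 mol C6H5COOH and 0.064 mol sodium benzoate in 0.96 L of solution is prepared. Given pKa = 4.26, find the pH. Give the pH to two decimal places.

Using pH = pKa + log([base]/[acid]) with [base]/[acid] = 0.064/0.51:
pH = 4.26 + (-0.901) = 3.36

pH = 3.36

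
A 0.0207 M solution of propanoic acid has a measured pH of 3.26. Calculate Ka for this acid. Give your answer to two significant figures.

[H+] = 10^(-3.26) = 5.50 × 10^-4 M
At equilibrium [HA] = 0.0207 − 5.50 × 10^-4 = 2.02 × 10^-2 M
Ka = [H+][A-]/[HA] = (5.50 × 10^-4)² / 2.02 × 10^-2 = 1.5 × 10^-5

Ka = 1.5 × 10^-5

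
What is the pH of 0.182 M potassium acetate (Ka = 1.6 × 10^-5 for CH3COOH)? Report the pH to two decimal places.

CH3COO- is the conjugate base of the weak acid CH3COOH.
Kb = Kw/Ka = 1.0×10^-14 / 1.6 × 10^-5 = 6.25 × 10^-10
Kb = [OH-]²/(0.182 − [OH-]) = 6.25 × 10^-10
Assume [OH-] ≪ 0.182: [OH-] ≈ √(6.25 × 10^-10 × 0.182) = 1.07 × 10^-5 M
pOH = 4.97, so pH = 14.00 − pOH = 9.03

pH = 9.03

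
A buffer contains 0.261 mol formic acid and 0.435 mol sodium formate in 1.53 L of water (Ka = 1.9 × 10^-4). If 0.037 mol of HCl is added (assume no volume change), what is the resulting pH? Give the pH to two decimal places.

pH = 3.85

Added H+ converts HCOO- to HCOOH: HCOOH → 0.298 mol, HCOO- → 0.398 mol.
pKa = −log(1.9 × 10^-4) = 3.721
pH = pKa + log(n_HCOO-/n_HCOOH) = 3.721 + log(0.398/0.298) = 3.721 + (+0.126)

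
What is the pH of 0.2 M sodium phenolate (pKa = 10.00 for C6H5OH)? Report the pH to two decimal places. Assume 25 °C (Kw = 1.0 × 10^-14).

C6H5O- is the conjugate base of the weak acid C6H5OH.
Ka = 10^(−10.00) = 1.00 × 10^-10
Kb = Kw/Ka = 1.0×10^-14 / 1.00 × 10^-10 = 1.00 × 10^-4
Kb = x²/(0.2 − x) = 1.00 × 10^-4
Assume x ≪ 0.2: x ≈ √(1.00 × 10^-4 × 0.2) = 4.47 × 10^-3 M
pOH = −log(4.47 × 10^-3) = 2.35; pH = 14.00 − 2.35 = 11.65

pH = 11.65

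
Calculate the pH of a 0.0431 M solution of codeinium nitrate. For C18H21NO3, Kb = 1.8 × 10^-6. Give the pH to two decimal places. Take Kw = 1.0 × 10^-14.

C18H22NO3+ is the conjugate acid of the weak base C18H21NO3.
Ka = Kw/Kb = 1.0×10^-14 / 1.8 × 10^-6 = 5.56 × 10^-9
From the ICE table, Ka = [H+]²/(0.0431 − [H+]) = 5.56 × 10^-9.
Assume [H+] ≪ 0.0431: [H+] ≈ √(5.56 × 10^-9 × 0.0431) = 1.55 × 10^-5 M
pH = −log(1.55 × 10^-5) = 4.81

pH = 4.81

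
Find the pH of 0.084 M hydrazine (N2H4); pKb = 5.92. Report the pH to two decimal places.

pH = 10.50

N2H4 + H2O ⇌ N2H5+ + OH-
Kb = 10^(−5.92) = 1.20 × 10^-6
Kb = [OH-]²/(0.084 − [OH-]) = 1.20 × 10^-6
Neglecting [OH-] in the denominator: [OH-] = √(1.20 × 10^-6 × 0.084) = 3.17 × 10^-4 M
pOH = −log(3.17 × 10^-4) = 3.50; pH = 14.00 − 3.50 = 10.50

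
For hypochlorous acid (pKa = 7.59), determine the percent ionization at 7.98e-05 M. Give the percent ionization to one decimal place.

1.8%

HOCl ⇌ OCl- + H+; let x = [H+] at equilibrium.
Ka = 10^(−7.59) = 2.57 × 10^-8
x ≈ √(Ka·C₀) = √(2.57 × 10^-8 × 7.98e-05) = 1.43 × 10^-6 M
Fraction ionized = 1.43 × 10^-6 / 7.98e-05 = 0.0179 → 1.8%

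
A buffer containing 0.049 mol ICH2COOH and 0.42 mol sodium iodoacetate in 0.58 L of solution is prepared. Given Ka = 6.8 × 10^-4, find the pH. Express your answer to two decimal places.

pKa = −log(6.8 × 10^-4) = 3.167
pH = pKa + log([A⁻]/[HA]) = 3.167 + log(0.42/0.049)
pH = 3.167 + (+0.933) = 4.10

pH = 4.10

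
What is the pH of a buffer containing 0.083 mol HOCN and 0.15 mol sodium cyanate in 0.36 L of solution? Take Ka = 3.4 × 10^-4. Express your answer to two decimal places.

pH = 3.73

pKa = −log(3.4 × 10^-4) = 3.469
Using pH = pKa + log([base]/[acid]) with [base]/[acid] = 0.15/0.083:
pH = 3.469 + (+0.257) = 3.73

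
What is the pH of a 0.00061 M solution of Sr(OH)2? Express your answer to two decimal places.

pH = 11.09

Sr(OH)2 is a strong base (each formula unit releases 2 OH-); [OH-] = 0.00122 M.
pOH = -log(0.00122) = 2.91
pH = 14.00 - 2.91 = 11.09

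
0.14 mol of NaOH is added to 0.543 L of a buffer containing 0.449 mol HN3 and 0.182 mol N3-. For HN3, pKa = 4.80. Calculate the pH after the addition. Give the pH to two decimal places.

pH = 4.82

After neutralization: n(HN3) = 0.309 mol, n(N3-) = 0.322 mol.
pH = pKa + log(n_N3-/n_HN3) = 4.80 + log(0.322/0.309) = 4.80 + (+0.018)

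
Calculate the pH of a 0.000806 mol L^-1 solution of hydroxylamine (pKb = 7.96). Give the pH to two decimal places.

NH2OH + H2O ⇌ NH3OH+ + OH-
Kb = 10^(−7.96) = 1.10 × 10^-8
Kb = x²/(0.000806 − x) = 1.10 × 10^-8
Neglecting x in the denominator: x = √(1.10 × 10^-8 × 0.000806) = 2.98 × 10^-6 M
Check: 0.37% ionized — well under 5%, approximation valid.
pOH = −log(2.98 × 10^-6) = 5.53; pH = 14.00 − 5.53 = 8.47

pH = 8.47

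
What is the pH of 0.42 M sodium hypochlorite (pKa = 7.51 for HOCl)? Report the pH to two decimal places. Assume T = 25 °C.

OCl- is the conjugate base of the weak acid HOCl.
Ka = 10^(−7.51) = 3.09 × 10^-8
Kb = Kw/Ka = 1.0×10^-14 / 3.09 × 10^-8 = 3.24 × 10^-7
Kb = x²/(0.42 − x) = 3.24 × 10^-7
Neglecting x in the denominator: x = √(3.24 × 10^-7 × 0.42) = 3.69 × 10^-4 M
pOH = −log(3.69 × 10^-4) = 3.43; pH = 14.00 − 3.43 = 10.57

pH = 10.57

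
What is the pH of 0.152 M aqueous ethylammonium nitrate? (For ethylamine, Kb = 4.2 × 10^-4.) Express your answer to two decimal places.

pH = 5.72

C2H5NH3+ is the conjugate acid of the weak base C2H5NH2.
Ka = Kw/Kb = 1.0×10^-14 / 4.2 × 10^-4 = 2.38 × 10^-11
From the ICE table, Ka = [H+]²/(0.152 − [H+]) = 2.38 × 10^-11.
Assume [H+] ≪ 0.152: [H+] ≈ √(2.38 × 10^-11 × 0.152) = 1.90 × 10^-6 M
Check: 0.0013% ionized — well under 5%, approximation valid.
pH = −log[H+] = −log(1.90 × 10^-6) = 5.72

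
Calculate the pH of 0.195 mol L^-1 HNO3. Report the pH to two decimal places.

pH = 0.71

HNO3 is a strong acid and dissociates completely, so [H+] = 0.195 M.
pH = -log(0.195) = 0.71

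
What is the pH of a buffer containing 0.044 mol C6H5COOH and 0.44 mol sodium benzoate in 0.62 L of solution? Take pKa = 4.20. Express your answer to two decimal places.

Using pH = pKa + log([base]/[acid]) with [base]/[acid] = 0.44/0.044:
pH = 4.20 + (+1.000) = 5.20

pH = 5.20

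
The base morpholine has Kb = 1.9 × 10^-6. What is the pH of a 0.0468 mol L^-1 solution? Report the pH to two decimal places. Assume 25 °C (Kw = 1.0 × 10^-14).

C4H8ONH + H2O ⇌ C4H8ONH2+ + OH-
From the ICE table, Kb = x²/(0.0468 − x) = 1.9 × 10^-6.
Assume x ≪ 0.0468: x ≈ √(1.9 × 10^-6 × 0.0468) = 2.98 × 10^-4 M
pOH = −log(2.98 × 10^-4) = 3.53; pH = 14.00 − 3.53 = 10.47

pH = 10.47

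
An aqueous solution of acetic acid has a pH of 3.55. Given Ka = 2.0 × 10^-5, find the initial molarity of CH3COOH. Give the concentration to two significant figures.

[H+] = 10^(-3.55) = 2.82 × 10^-4 M = x
Ka = x²/(C₀ − x) ⇒ C₀ = x + x²/Ka
C₀ = 2.82 × 10^-4 + (2.82 × 10^-4)²/(2.0 × 10^-5) = 4.26 × 10^-3 M

C₀ = 4.3 × 10^-3 M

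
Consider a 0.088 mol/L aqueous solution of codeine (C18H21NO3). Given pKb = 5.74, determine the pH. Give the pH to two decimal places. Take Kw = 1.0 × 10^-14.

C18H21NO3 + H2O ⇌ C18H22NO3+ + OH-
Kb = 10^(−5.74) = 1.82 × 10^-6
From the ICE table, Kb = x²/(0.088 − x) = 1.82 × 10^-6.
Since Kb ≪ C₀, x ≈ √(Kb·C₀) = 4.00 × 10^-4 M.
(x/C₀ = 0.45% < 5%, so the approximation holds.)
pOH = 3.40, so pH = 14.00 − pOH = 10.60

pH = 10.60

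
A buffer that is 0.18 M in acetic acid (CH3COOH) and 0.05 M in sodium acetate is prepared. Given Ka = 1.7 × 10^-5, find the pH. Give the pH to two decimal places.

pKa = −log(1.7 × 10^-5) = 4.770
pH = pKa + log([A⁻]/[HA]) = 4.770 + log(0.05/0.18)
pH = 4.770 + (-0.556) = 4.21

pH = 4.21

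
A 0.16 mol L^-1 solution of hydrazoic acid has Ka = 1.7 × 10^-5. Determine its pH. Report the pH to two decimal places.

HN3 ⇌ N3- + H+
Let x = [H+] at equilibrium. Ka = x²/(0.16 − x).
Neglecting x in the denominator: x = √(1.7 × 10^-5 × 0.16) = 1.65 × 10^-3 M
pH = −log(1.65 × 10^-3) = 2.78

pH = 2.78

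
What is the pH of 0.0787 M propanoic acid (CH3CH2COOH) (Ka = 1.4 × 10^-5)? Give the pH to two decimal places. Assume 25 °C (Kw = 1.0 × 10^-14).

pH = 2.98

CH3CH2COOH ⇌ CH3CH2COO- + H+
Ka = x²/(0.0787 − x) = 1.4 × 10^-5
Assume x ≪ 0.0787: x ≈ √(1.4 × 10^-5 × 0.0787) = 1.05 × 10^-3 M
pH = −log[H+] = −log(1.05 × 10^-3) = 2.98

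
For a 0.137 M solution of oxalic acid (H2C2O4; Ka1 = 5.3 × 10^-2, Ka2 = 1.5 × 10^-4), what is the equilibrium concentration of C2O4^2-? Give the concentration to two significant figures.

1.5 × 10^-4 M

First ionization gives [H+] ≈ [HC2O4-] = 6.27 × 10^-2 M.
Second step: Ka2 = [H+][C2O4^2-]/[HC2O4-] ≈ [C2O4^2-] (since [H+] ≈ [HC2O4-]).
So [C2O4^2-] ≈ Ka2.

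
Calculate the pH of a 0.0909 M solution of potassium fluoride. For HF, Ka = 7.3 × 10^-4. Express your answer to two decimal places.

F- is the conjugate base of the weak acid HF.
Kb = Kw/Ka = 1.0×10^-14 / 7.3 × 10^-4 = 1.37 × 10^-11
From the ICE table, Kb = x²/(0.0909 − x) = 1.37 × 10^-11.
Neglecting x in the denominator: x = √(1.37 × 10^-11 × 0.0909) = 1.12 × 10^-6 M
(x/C₀ = 0.0012% < 5%, so the approximation holds.)
pOH = 5.95, so pH = 14.00 − pOH = 8.05

pH = 8.05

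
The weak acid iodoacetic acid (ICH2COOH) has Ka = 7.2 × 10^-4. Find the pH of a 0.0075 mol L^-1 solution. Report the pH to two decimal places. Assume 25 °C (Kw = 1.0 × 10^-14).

ICH2COOH ⇌ ICH2COO- + H+
Let x = [H+] at equilibrium. Ka = x²/(0.0075 − x).
Here C₀/Ka ≈ 10.4, so the small-x approximation fails. Use the quadratic:
x = [−0.00072 + √(0.00072² + 2.16e-05)]/2 = 1.99 × 10^-3 M
pH = −log[H+] = −log(1.99 × 10^-3) = 2.70

pH = 2.70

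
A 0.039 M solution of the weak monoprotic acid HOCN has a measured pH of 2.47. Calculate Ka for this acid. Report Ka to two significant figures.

Ka = 3.2 × 10^-4

[H+] = 10^(-2.47) = 3.39 × 10^-3 M
At equilibrium [HA] = 0.039 − 3.39 × 10^-3 = 3.56 × 10^-2 M
Ka = [H+][A-]/[HA] = (3.39 × 10^-3)² / 3.56 × 10^-2 = 3.2 × 10^-4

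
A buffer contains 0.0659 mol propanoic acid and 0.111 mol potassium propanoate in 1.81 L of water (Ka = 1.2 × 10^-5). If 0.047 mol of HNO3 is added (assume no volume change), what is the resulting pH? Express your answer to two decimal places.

pH = 4.67

Added H+ converts CH3CH2COO- to CH3CH2COOH: CH3CH2COOH → 0.113 mol, CH3CH2COO- → 0.064 mol.
pKa = −log(1.2 × 10^-5) = 4.921
pH = pKa + log(n_CH3CH2COO-/n_CH3CH2COOH) = 4.921 + log(0.064/0.113) = 4.921 + (-0.247)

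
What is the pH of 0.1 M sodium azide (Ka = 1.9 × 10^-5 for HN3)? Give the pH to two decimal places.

N3- is the conjugate base of the weak acid HN3.
Kb = Kw/Ka = 1.0×10^-14 / 1.9 × 10^-5 = 5.26 × 10^-10
From the ICE table, Kb = [OH-]²/(0.1 − [OH-]) = 5.26 × 10^-10.
Since Kb ≪ C₀, [OH-] ≈ √(Kb·C₀) = 7.25 × 10^-6 M.
([OH-]/C₀ = 0.0073% < 5%, so the approximation holds.)
pOH = 5.14, so pH = 14.00 − pOH = 8.86

pH = 8.86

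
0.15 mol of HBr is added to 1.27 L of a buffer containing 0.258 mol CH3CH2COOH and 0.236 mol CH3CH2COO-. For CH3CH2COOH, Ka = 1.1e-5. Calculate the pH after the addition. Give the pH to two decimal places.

Added H+ converts CH3CH2COO- to CH3CH2COOH: CH3CH2COOH → 0.408 mol, CH3CH2COO- → 0.086 mol.
pKa = −log(1.1 × 10^-5) = 4.959
pH = pKa + log(n_CH3CH2COO-/n_CH3CH2COOH) = 4.959 + log(0.086/0.408) = 4.959 + (-0.676)

pH = 4.28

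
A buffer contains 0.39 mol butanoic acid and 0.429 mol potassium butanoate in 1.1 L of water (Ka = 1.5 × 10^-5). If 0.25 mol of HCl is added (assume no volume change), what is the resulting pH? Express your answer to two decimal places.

After neutralization: n(CH3(CH2)2COOH) = 0.64 mol, n(CH3(CH2)2COO-) = 0.179 mol.
pKa = −log(1.5 × 10^-5) = 4.824
pH = pKa + log([A⁻]/[HA]) = 4.824 + log(0.179/0.64) = 4.824 -0.553

pH = 4.27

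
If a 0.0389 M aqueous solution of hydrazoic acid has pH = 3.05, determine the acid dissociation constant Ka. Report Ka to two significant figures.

Ka = 2.1 × 10^-5

[H+] = 10^(-3.05) = 8.91 × 10^-4 M
At equilibrium [HA] = 0.0389 − 8.91 × 10^-4 = 3.80 × 10^-2 M
Ka = [H+][A-]/[HA] = (8.91 × 10^-4)² / 3.80 × 10^-2 = 2.1 × 10^-5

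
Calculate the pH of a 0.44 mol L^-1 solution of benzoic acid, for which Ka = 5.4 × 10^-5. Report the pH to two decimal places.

C6H5COOH ⇌ C6H5COO- + H+
From the ICE table, Ka = [H+]²/(0.44 − [H+]) = 5.4 × 10^-5.
Neglecting [H+] in the denominator: [H+] = √(5.4 × 10^-5 × 0.44) = 4.87 × 10^-3 M
([H+]/C₀ = 1.1% < 5%, so the approximation holds.)
pH = −log[H+] = −log(4.87 × 10^-3) = 2.31

pH = 2.31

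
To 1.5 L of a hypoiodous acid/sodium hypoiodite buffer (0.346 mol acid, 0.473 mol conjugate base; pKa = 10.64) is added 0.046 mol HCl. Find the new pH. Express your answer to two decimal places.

pH = 10.68

Added H+ converts OI- to HOI: HOI → 0.392 mol, OI- → 0.427 mol.
Henderson–Hasselbalch with mole ratio 0.427/0.392: pH = 10.64 + (+0.037)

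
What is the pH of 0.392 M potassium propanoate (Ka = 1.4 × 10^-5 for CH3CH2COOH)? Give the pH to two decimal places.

CH3CH2COO- is the conjugate base of the weak acid CH3CH2COOH.
Kb = Kw/Ka = 1.0×10^-14 / 1.4 × 10^-5 = 7.14 × 10^-10
From the ICE table, Kb = x²/(0.392 − x) = 7.14 × 10^-10.
Since Kb ≪ C₀, x ≈ √(Kb·C₀) = 1.67 × 10^-5 M.
Check: 0.0043% ionized — well under 5%, approximation valid.
pOH = −log(1.67 × 10^-5) = 4.78; pH = 14.00 − 4.78 = 9.22

pH = 9.22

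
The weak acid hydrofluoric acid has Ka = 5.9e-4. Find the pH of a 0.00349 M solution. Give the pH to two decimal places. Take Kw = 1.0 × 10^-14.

pH = 2.93

HF ⇌ F- + H+
From the ICE table, Ka = [H+]²/(0.00349 − [H+]) = 5.9 × 10^-4.
The 5% rule fails; solving [H+]² + Ka·[H+] − Ka·C₀ = 0 exactly:
[H+] = (−Ka + √(Ka² + 4·Ka·C₀))/2 = 1.17 × 10^-3 M
pH = −log(1.17 × 10^-3) = 2.93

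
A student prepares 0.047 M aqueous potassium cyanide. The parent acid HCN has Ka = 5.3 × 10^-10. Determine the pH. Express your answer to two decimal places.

pH = 10.97

CN- is the conjugate base of the weak acid HCN.
Kb = Kw/Ka = 1.0×10^-14 / 5.3 × 10^-10 = 1.89 × 10^-5
Let x = [OH-] at equilibrium. Kb = x²/(0.047 − x).
Neglecting x in the denominator: x = √(1.89 × 10^-5 × 0.047) = 9.42 × 10^-4 M
(x/C₀ = 2% < 5%, so the approximation holds.)
pOH = 3.03, so pH = 14.00 − pOH = 10.97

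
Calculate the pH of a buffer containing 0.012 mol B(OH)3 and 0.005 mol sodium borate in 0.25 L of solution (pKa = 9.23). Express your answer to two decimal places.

pH = pKa + log([A⁻]/[HA]) = 9.23 + log(0.005/0.012)
pH = 9.23 + (-0.380) = 8.85

pH = 8.85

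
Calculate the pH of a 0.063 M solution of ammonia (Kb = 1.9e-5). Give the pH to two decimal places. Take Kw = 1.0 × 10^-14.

NH3 + H2O ⇌ NH4+ + OH-
Let x = [OH-] at equilibrium. Kb = x²/(0.063 − x).
Neglecting x in the denominator: x = √(1.9 × 10^-5 × 0.063) = 1.09 × 10^-3 M
Check: 1.7% ionized — well under 5%, approximation valid.
pOH = −log(1.09 × 10^-3) = 2.96; pH = 14.00 − 2.96 = 11.04

pH = 11.04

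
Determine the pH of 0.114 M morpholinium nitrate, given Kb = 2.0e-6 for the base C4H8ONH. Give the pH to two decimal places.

C4H8ONH2+ is the conjugate acid of the weak base C4H8ONH.
Ka = Kw/Kb = 1.0×10^-14 / 2.0 × 10^-6 = 5.00 × 10^-9
Ka = [H+]²/(0.114 − [H+]) = 5.00 × 10^-9
Since Ka ≪ C₀, [H+] ≈ √(Ka·C₀) = 2.39 × 10^-5 M.
pH = −log[H+] = −log(2.39 × 10^-5) = 4.62

pH = 4.62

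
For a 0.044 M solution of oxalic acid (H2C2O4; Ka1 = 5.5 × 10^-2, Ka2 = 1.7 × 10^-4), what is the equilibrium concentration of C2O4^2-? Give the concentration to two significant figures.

First ionization gives [H+] ≈ [HC2O4-] = 2.89 × 10^-2 M.
Second step: Ka2 = [H+][C2O4^2-]/[HC2O4-] ≈ [C2O4^2-] (since [H+] ≈ [HC2O4-]).
So [C2O4^2-] ≈ Ka2.

1.7 × 10^-4 M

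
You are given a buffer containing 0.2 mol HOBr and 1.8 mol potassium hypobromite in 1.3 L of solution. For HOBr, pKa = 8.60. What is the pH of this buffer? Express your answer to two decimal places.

pH = 9.55

Using pH = pKa + log([base]/[acid]) with [base]/[acid] = 1.8/0.2:
pH = 8.60 + (+0.954) = 9.55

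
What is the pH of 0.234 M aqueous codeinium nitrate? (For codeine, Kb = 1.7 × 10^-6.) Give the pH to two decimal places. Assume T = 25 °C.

pH = 4.43

C18H22NO3+ is the conjugate acid of the weak base C18H21NO3.
Ka = Kw/Kb = 1.0×10^-14 / 1.7 × 10^-6 = 5.88 × 10^-9
Ka = x²/(0.234 − x) = 5.88 × 10^-9
Since Ka ≪ C₀, x ≈ √(Ka·C₀) = 3.71 × 10^-5 M.
pH = −log(3.71 × 10^-5) = 4.43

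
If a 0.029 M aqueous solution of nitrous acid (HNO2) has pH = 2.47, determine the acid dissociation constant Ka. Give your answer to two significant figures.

[H+] = 10^(-2.47) = 3.39 × 10^-3 M
At equilibrium [HA] = 0.029 − 3.39 × 10^-3 = 2.56 × 10^-2 M
Ka = [H+][A-]/[HA] = (3.39 × 10^-3)² / 2.56 × 10^-2 = 4.5 × 10^-4

Ka = 4.5 × 10^-4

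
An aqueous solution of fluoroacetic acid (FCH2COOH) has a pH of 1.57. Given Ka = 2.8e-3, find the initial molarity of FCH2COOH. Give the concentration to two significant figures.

[H+] = 10^(-1.57) = 2.69 × 10^-2 M = x
Ka = x²/(C₀ − x) ⇒ C₀ = x + x²/Ka
C₀ = 2.69 × 10^-2 + (2.69 × 10^-2)²/(2.8 × 10^-3) = 2.85 × 10^-1 M

C₀ = 2.9 × 10^-1 M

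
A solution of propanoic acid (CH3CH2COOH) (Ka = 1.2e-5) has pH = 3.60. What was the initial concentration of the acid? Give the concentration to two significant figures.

[H+] = 10^(-3.60) = 2.51 × 10^-4 M = x
Ka = x²/(C₀ − x) ⇒ C₀ = x + x²/Ka
C₀ = 2.51 × 10^-4 + (2.51 × 10^-4)²/(1.2 × 10^-5) = 5.50 × 10^-3 M

C₀ = 5.5 × 10^-3 M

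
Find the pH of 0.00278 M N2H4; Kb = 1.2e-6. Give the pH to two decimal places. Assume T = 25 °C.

pH = 9.76

N2H4 + H2O ⇌ N2H5+ + OH-
From the ICE table, Kb = [OH-]²/(0.00278 − [OH-]) = 1.2 × 10^-6.
Assume [OH-] ≪ 0.00278: [OH-] ≈ √(1.2 × 10^-6 × 0.00278) = 5.78 × 10^-5 M
pOH = −log(5.78 × 10^-5) = 4.24; pH = 14.00 − 4.24 = 9.76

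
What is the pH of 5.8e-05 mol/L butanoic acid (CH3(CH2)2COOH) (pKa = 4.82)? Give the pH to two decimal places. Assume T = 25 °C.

pH = 4.64

CH3(CH2)2COOH ⇌ CH3(CH2)2COO- + H+
Ka = 10^(−4.82) = 1.51 × 10^-5
From the ICE table, Ka = [H+]²/(5.8e-05 − [H+]) = 1.51 × 10^-5.
Here C₀/Ka ≈ 3.84, so the small-[H+] approximation fails. Use the quadratic:
[H+] = [−1.51e-05 + √(1.51e-05² + 3.5e-09)]/2 = 2.30 × 10^-5 M
pH = −log(2.30 × 10^-5) = 4.64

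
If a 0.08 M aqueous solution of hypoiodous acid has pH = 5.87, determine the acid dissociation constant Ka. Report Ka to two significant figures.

[H+] = 10^(-5.87) = 1.35 × 10^-6 M
At equilibrium [HA] = 0.08 − 1.35 × 10^-6 = 8.00 × 10^-2 M
Ka = [H+][A-]/[HA] = (1.35 × 10^-6)² / 8.00 × 10^-2 = 2.3 × 10^-11

Ka = 2.3 × 10^-11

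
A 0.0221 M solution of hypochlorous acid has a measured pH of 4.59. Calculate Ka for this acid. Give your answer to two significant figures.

[H+] = 10^(-4.59) = 2.57 × 10^-5 M
At equilibrium [HA] = 0.0221 − 2.57 × 10^-5 = 2.21 × 10^-2 M
Ka = [H+][A-]/[HA] = (2.57 × 10^-5)² / 2.21 × 10^-2 = 3.0 × 10^-8

Ka = 3.0 × 10^-8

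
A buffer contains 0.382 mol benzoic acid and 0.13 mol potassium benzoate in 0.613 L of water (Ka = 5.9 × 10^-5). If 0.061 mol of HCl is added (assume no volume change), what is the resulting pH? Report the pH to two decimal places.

Added H+ converts C6H5COO- to C6H5COOH: C6H5COOH → 0.443 mol, C6H5COO- → 0.069 mol.
pKa = −log(5.9 × 10^-5) = 4.229
pH = pKa + log(n_C6H5COO-/n_C6H5COOH) = 4.229 + log(0.069/0.443) = 4.229 + (-0.808)

pH = 3.42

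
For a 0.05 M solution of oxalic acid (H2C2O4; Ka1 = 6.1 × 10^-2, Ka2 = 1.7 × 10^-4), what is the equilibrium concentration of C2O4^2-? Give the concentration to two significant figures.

First ionization gives [H+] ≈ [HC2O4-] = 3.26 × 10^-2 M.
Second step: Ka2 = [H+][C2O4^2-]/[HC2O4-] ≈ [C2O4^2-] (since [H+] ≈ [HC2O4-]).
So [C2O4^2-] ≈ Ka2.

1.7 × 10^-4 M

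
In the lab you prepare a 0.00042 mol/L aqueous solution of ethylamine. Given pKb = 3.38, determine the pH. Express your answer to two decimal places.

pH = 10.41

C2H5NH2 + H2O ⇌ C2H5NH3+ + OH-
Kb = 10^(−3.38) = 4.17 × 10^-4
From the ICE table, Kb = x²/(0.00042 − x) = 4.17 × 10^-4.
x is not negligible relative to C₀; solve x² + 0.000417·x − 1.75e-07 = 0.
x = (−Kb + √(Kb² + 4·Kb·C₀))/2 = 2.59 × 10^-4 M
pOH = 3.59, so pH = 14.00 − pOH = 10.41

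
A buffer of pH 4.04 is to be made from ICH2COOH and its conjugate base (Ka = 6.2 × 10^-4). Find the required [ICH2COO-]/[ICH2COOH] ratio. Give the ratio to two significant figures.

pKa = -log(6.2 × 10^-4) = 3.208
pH = pKa + log(r) ⇒ log(r) = 4.04 − 3.208 = +0.832
r = [ICH2COO-]/[ICH2COOH] = 10^(+0.832) = 6.79

ratio = 6.8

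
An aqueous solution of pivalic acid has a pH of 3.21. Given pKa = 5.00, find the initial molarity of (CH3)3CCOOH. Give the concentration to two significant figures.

C₀ = 3.9 × 10^-2 M

[H+] = 10^(-3.21) = 6.17 × 10^-4 M = x
Ka = 10^(−5.00) = 1.00 × 10^-5
Ka = x²/(C₀ − x) ⇒ C₀ = x + x²/Ka
C₀ = 6.17 × 10^-4 + (6.17 × 10^-4)²/(1.00 × 10^-5) = 3.87 × 10^-2 M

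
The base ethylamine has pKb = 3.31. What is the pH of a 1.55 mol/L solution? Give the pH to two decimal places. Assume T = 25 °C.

C2H5NH2 + H2O ⇌ C2H5NH3+ + OH-
Kb = 10^(−3.31) = 4.90 × 10^-4
From the ICE table, Kb = [OH-]²/(1.55 − [OH-]) = 4.90 × 10^-4.
Assume [OH-] ≪ 1.55: [OH-] ≈ √(4.90 × 10^-4 × 1.55) = 2.76 × 10^-2 M
([OH-]/C₀ = 1.8% < 5%, so the approximation holds.)
pOH = 1.56, so pH = 14.00 − pOH = 12.44

pH = 12.44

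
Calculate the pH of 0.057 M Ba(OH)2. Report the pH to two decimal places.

pH = 13.06

Ba(OH)2 is a strong base (each formula unit releases 2 OH-); [OH-] = 0.114 M.
pOH = -log(0.114) = 0.94
pH = 14.00 - 0.94 = 13.06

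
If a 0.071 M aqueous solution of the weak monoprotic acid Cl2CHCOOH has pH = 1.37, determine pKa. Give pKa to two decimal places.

[H+] = 10^(-1.37) = 4.27 × 10^-2 M
At equilibrium [HA] = 0.071 − 4.27 × 10^-2 = 2.83 × 10^-2 M
Ka = [H+][A-]/[HA] = (4.27 × 10^-2)² / 2.83 × 10^-2 = 6.44 × 10^-2
pKa = -log(6.44 × 10^-2) = 1.19

pKa = 1.19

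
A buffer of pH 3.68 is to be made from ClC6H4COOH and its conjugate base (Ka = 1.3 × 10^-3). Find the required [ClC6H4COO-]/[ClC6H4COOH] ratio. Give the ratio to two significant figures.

ratio = 6.2

pKa = -log(1.3 × 10^-3) = 2.886
pH = pKa + log(r) ⇒ log(r) = 3.68 − 2.886 = +0.794
r = [ClC6H4COO-]/[ClC6H4COOH] = 10^(+0.794) = 6.22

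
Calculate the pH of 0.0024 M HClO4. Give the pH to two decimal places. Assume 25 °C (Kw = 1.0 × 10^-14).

HClO4 is a strong acid and dissociates completely, so [H+] = 0.0024 M.
pH = -log(0.0024) = 2.62

pH = 2.62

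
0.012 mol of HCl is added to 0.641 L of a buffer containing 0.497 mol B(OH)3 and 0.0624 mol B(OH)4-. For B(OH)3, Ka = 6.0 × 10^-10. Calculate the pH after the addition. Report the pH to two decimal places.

After neutralization: n(B(OH)3) = 0.509 mol, n(B(OH)4-) = 0.0504 mol.
pKa = −log(6.0 × 10^-10) = 9.222
pH = pKa + log(n_B(OH)4-/n_B(OH)3) = 9.222 + log(0.0504/0.509) = 9.222 + (-1.004)

pH = 8.22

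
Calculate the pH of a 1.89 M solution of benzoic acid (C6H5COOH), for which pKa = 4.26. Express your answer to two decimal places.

C6H5COOH ⇌ C6H5COO- + H+
Ka = 10^(−4.26) = 5.50 × 10^-5
From the ICE table, Ka = [H+]²/(1.89 − [H+]) = 5.50 × 10^-5.
Since Ka ≪ C₀, [H+] ≈ √(Ka·C₀) = 1.02 × 10^-2 M.
pH = −log(1.02 × 10^-2) = 1.99

pH = 1.99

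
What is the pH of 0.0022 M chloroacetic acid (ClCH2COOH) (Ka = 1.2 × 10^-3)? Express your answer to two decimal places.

ClCH2COOH ⇌ ClCH2COO- + H+
From the ICE table, Ka = x²/(0.0022 − x) = 1.2 × 10^-3.
Here C₀/Ka ≈ 1.83, so the small-x approximation fails. Use the quadratic:
x = [−0.0012 + √(0.0012² + 1.06e-05)]/2 = 1.13 × 10^-3 M
pH = −log[H+] = −log(1.13 × 10^-3) = 2.95

pH = 2.95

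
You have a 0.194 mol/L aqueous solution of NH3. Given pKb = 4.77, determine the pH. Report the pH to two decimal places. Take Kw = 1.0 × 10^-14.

NH3 + H2O ⇌ NH4+ + OH-
Kb = 10^(−4.77) = 1.70 × 10^-5
Kb = [OH-]²/(0.194 − [OH-]) = 1.70 × 10^-5
Assume [OH-] ≪ 0.194: [OH-] ≈ √(1.70 × 10^-5 × 0.194) = 1.82 × 10^-3 M
([OH-]/C₀ = 0.94% < 5%, so the approximation holds.)
pOH = −log(1.82 × 10^-3) = 2.74; pH = 14.00 − 2.74 = 11.26

pH = 11.26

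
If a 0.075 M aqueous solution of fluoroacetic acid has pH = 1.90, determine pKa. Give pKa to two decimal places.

pKa = 2.60

[H+] = 10^(-1.90) = 1.26 × 10^-2 M
At equilibrium [HA] = 0.075 − 1.26 × 10^-2 = 6.24 × 10^-2 M
Ka = [H+][A-]/[HA] = (1.26 × 10^-2)² / 6.24 × 10^-2 = 2.54 × 10^-3
pKa = -log(2.54 × 10^-3) = 2.60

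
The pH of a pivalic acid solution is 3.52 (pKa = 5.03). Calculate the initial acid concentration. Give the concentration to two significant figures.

C₀ = 1.0 × 10^-2 M

[H+] = 10^(-3.52) = 3.02 × 10^-4 M = x
Ka = 10^(−5.03) = 9.33 × 10^-6
Ka = x²/(C₀ − x) ⇒ C₀ = x + x²/Ka
C₀ = 3.02 × 10^-4 + (3.02 × 10^-4)²/(9.33 × 10^-6) = 1.01 × 10^-2 M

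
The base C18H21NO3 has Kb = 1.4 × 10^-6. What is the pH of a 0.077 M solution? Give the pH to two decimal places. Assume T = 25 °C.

C18H21NO3 + H2O ⇌ C18H22NO3+ + OH-
Kb = x²/(0.077 − x) = 1.4 × 10^-6
Neglecting x in the denominator: x = √(1.4 × 10^-6 × 0.077) = 3.28 × 10^-4 M
Check: 0.43% ionized — well under 5%, approximation valid.
pOH = −log(3.28 × 10^-4) = 3.48; pH = 14.00 − 3.48 = 10.52

pH = 10.52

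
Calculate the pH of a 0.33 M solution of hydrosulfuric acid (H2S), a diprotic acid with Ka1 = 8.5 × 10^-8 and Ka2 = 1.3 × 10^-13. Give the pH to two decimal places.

Since Ka1 ≫ Ka2, the first ionization dominates [H+].
Ka1 = x²/(0.33 − x) = 8.5 × 10^-8
x ≈ √(8.5 × 10^-8 × 0.33) = 1.67 × 10^-4 M
pH = −log(1.67 × 10^-4) = 3.78

pH = 3.78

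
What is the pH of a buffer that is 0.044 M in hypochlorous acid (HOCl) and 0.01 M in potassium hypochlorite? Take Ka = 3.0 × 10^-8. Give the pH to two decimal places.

pH = 6.88

pKa = −log(3.0 × 10^-8) = 7.523
pH = pKa + log([A⁻]/[HA]) = 7.523 + log(0.01/0.044)
pH = 7.523 + (-0.643) = 6.88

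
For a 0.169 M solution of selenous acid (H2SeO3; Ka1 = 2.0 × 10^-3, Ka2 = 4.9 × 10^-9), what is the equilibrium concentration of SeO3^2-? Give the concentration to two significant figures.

First ionization gives [H+] ≈ [HSeO3-] = 1.74 × 10^-2 M.
Second step: Ka2 = [H+][SeO3^2-]/[HSeO3-] ≈ [SeO3^2-] (since [H+] ≈ [HSeO3-]).
So [SeO3^2-] ≈ Ka2.

4.9 × 10^-9 M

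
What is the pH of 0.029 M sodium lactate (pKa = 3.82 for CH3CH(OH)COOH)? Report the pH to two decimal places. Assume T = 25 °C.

pH = 8.14

CH3CH(OH)COO- is the conjugate base of the weak acid CH3CH(OH)COOH.
Ka = 10^(−3.82) = 1.51 × 10^-4
Kb = Kw/Ka = 1.0×10^-14 / 1.51 × 10^-4 = 6.62 × 10^-11
From the ICE table, Kb = x²/(0.029 − x) = 6.62 × 10^-11.
Assume x ≪ 0.029: x ≈ √(6.62 × 10^-11 × 0.029) = 1.39 × 10^-6 M
pOH = 5.86, so pH = 14.00 − pOH = 8.14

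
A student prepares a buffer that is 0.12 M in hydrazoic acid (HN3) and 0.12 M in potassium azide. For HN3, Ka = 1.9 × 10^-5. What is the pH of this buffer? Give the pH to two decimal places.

pH = 4.72

pKa = −log(1.9 × 10^-5) = 4.721
Using pH = pKa + log([base]/[acid]) with [base]/[acid] = 0.12/0.12:
pH = 4.721 + (+0.000) = 4.72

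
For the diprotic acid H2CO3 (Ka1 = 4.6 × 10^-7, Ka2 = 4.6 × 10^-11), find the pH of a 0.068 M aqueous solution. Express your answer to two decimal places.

Ka1 ≫ Ka2, so treat the first dissociation as the only significant source of H+.
Ka1 = x²/(0.068 − x) = 4.6 × 10^-7
x ≈ √(4.6 × 10^-7 × 0.068) = 1.77 × 10^-4 M
pH = −log(1.77 × 10^-4) = 3.75

pH = 3.75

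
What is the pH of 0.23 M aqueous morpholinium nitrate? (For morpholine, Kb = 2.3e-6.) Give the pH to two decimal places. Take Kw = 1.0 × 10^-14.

C4H8ONH2+ is the conjugate acid of the weak base C4H8ONH.
Ka = Kw/Kb = 1.0×10^-14 / 2.3 × 10^-6 = 4.35 × 10^-9
From the ICE table, Ka = x²/(0.23 − x) = 4.35 × 10^-9.
Since Ka ≪ C₀, x ≈ √(Ka·C₀) = 3.16 × 10^-5 M.
pH = −log(3.16 × 10^-5) = 4.50

pH = 4.50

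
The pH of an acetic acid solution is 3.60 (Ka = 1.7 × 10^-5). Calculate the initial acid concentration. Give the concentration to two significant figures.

C₀ = 4.0 × 10^-3 M

[H+] = 10^(-3.60) = 2.51 × 10^-4 M = x
Ka = x²/(C₀ − x) ⇒ C₀ = x + x²/Ka
C₀ = 2.51 × 10^-4 + (2.51 × 10^-4)²/(1.7 × 10^-5) = 3.96 × 10^-3 M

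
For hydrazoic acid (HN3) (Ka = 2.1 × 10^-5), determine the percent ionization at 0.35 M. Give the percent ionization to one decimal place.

0.8%

HN3 ⇌ N3- + H+; let x = [H+] at equilibrium.
x ≈ √(Ka·C₀) = √(2.1 × 10^-5 × 0.35) = 2.71 × 10^-3 M
Fraction ionized = 2.71 × 10^-3 / 0.35 = 0.0077 → 0.8%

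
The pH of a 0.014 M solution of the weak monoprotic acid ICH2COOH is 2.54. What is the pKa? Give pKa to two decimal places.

pKa = 3.13

[H+] = 10^(-2.54) = 2.88 × 10^-3 M
At equilibrium [HA] = 0.014 − 2.88 × 10^-3 = 1.11 × 10^-2 M
Ka = [H+][A-]/[HA] = (2.88 × 10^-3)² / 1.11 × 10^-2 = 7.47 × 10^-4
pKa = -log(7.47 × 10^-4) = 3.13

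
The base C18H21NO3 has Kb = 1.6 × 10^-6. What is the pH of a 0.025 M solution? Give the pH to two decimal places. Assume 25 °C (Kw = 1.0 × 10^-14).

C18H21NO3 + H2O ⇌ C18H22NO3+ + OH-
From the ICE table, Kb = [OH-]²/(0.025 − [OH-]) = 1.6 × 10^-6.
Neglecting [OH-] in the denominator: [OH-] = √(1.6 × 10^-6 × 0.025) = 2.00 × 10^-4 M
([OH-]/C₀ = 0.8% < 5%, so the approximation holds.)
pOH = 3.70, so pH = 14.00 − pOH = 10.30

pH = 10.30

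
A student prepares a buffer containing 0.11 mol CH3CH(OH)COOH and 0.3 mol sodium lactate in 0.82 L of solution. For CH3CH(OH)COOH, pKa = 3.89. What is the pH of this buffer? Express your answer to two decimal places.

Henderson–Hasselbalch: pH = pKa + log([CH3CH(OH)COO-]/[CH3CH(OH)COOH]) = 3.89 + log(0.3/0.11)
pH = 3.89 + (+0.436) = 4.33

pH = 4.33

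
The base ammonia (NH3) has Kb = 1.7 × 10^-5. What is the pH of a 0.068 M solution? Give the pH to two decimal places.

NH3 + H2O ⇌ NH4+ + OH-
From the ICE table, Kb = x²/(0.068 − x) = 1.7 × 10^-5.
Since Kb ≪ C₀, x ≈ √(Kb·C₀) = 1.08 × 10^-3 M.
(x/C₀ = 1.6% < 5%, so the approximation holds.)
pOH = 2.97, so pH = 14.00 − pOH = 11.03

pH = 11.03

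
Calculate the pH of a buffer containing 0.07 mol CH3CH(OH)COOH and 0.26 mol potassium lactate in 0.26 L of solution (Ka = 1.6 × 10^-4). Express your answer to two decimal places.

pH = 4.37

pKa = −log(1.6 × 10^-4) = 3.796
Using pH = pKa + log([base]/[acid]) with [base]/[acid] = 0.26/0.07:
pH = 3.796 + (+0.570) = 4.37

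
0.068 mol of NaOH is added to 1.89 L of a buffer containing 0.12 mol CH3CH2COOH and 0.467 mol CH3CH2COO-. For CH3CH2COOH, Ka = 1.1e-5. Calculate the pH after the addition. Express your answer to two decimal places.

pH = 5.97

After neutralization: n(CH3CH2COOH) = 0.052 mol, n(CH3CH2COO-) = 0.535 mol.
pKa = −log(1.1 × 10^-5) = 4.959
pH = pKa + log([A⁻]/[HA]) = 4.959 + log(0.535/0.052) = 4.959 +1.012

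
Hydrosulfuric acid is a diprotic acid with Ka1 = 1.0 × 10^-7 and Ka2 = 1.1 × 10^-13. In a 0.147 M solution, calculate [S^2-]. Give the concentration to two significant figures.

1.1 × 10^-13 M

First ionization gives [H+] ≈ [HS-] = 1.21 × 10^-4 M.
Second step: Ka2 = [H+][S^2-]/[HS-] ≈ [S^2-] (since [H+] ≈ [HS-]).
So [S^2-] ≈ Ka2.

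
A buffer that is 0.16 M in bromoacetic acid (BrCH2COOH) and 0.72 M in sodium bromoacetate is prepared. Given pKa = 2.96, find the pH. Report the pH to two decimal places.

pH = pKa + log([A⁻]/[HA]) = 2.96 + log(0.72/0.16)
pH = 2.96 + (+0.653) = 3.61

pH = 3.61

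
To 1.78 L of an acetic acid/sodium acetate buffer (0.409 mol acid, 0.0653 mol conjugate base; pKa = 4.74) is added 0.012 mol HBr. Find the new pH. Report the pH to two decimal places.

pH = 3.84

Added H+ converts CH3COO- to CH3COOH: CH3COOH → 0.421 mol, CH3COO- → 0.0533 mol.
Henderson–Hasselbalch with mole ratio 0.0533/0.421: pH = 4.74 + (-0.898)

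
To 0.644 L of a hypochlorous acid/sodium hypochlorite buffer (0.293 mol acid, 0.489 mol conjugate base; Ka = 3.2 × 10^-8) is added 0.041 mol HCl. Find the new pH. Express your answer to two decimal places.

After neutralization: n(HOCl) = 0.334 mol, n(OCl-) = 0.448 mol.
pKa = −log(3.2 × 10^-8) = 7.495
pH = pKa + log([A⁻]/[HA]) = 7.495 + log(0.448/0.334) = 7.495 +0.128

pH = 7.62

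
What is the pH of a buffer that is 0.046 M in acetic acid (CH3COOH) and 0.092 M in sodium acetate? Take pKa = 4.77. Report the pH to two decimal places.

pH = 5.07

Using pH = pKa + log([base]/[acid]) with [base]/[acid] = 0.092/0.046:
pH = 4.77 + (+0.301) = 5.07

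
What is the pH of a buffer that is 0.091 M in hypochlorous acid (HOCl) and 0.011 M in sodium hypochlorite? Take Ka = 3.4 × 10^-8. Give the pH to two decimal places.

pKa = −log(3.4 × 10^-8) = 7.469
Using pH = pKa + log([base]/[acid]) with [base]/[acid] = 0.011/0.091:
pH = 7.469 + (-0.918) = 6.55

pH = 6.55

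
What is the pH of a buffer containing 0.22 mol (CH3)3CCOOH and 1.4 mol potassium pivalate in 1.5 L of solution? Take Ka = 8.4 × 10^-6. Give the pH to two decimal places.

pH = 5.88

pKa = −log(8.4 × 10^-6) = 5.076
pH = pKa + log([A⁻]/[HA]) = 5.076 + log(1.4/0.22)
pH = 5.076 + (+0.804) = 5.88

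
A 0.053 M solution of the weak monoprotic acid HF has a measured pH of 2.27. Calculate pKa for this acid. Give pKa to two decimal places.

pKa = 3.22

[H+] = 10^(-2.27) = 5.37 × 10^-3 M
At equilibrium [HA] = 0.053 − 5.37 × 10^-3 = 4.76 × 10^-2 M
Ka = [H+][A-]/[HA] = (5.37 × 10^-3)² / 4.76 × 10^-2 = 6.06 × 10^-4
pKa = -log(6.06 × 10^-4) = 3.22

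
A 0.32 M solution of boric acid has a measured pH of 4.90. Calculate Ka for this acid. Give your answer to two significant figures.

Ka = 5.0 × 10^-10

[H+] = 10^(-4.90) = 1.26 × 10^-5 M
At equilibrium [HA] = 0.32 − 1.26 × 10^-5 = 3.20 × 10^-1 M
Ka = [H+][A-]/[HA] = (1.26 × 10^-5)² / 3.20 × 10^-1 = 5.0 × 10^-10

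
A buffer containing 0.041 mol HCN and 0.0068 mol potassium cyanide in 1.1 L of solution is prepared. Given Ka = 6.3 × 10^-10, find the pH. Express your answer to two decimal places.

pKa = −log(6.3 × 10^-10) = 9.201
pH = pKa + log([A⁻]/[HA]) = 9.201 + log(0.0068/0.041)
pH = 9.201 + (-0.780) = 8.42

pH = 8.42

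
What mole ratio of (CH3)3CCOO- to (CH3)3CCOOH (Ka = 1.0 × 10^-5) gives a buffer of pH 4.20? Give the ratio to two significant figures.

ratio = 0.16

pKa = -log(1.0 × 10^-5) = 5.000
pH = pKa + log(r) ⇒ log(r) = 4.20 − 5.000 = -0.800
r = [(CH3)3CCOO-]/[(CH3)3CCOOH] = 10^(-0.800) = 0.158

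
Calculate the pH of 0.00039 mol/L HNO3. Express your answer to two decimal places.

HNO3 is a strong acid and dissociates completely, so [H+] = 0.00039 M.
pH = -log(0.00039) = 3.41

pH = 3.41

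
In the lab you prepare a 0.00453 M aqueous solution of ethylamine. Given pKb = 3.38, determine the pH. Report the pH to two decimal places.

C2H5NH2 + H2O ⇌ C2H5NH3+ + OH-
Kb = 10^(−3.38) = 4.17 × 10^-4
Kb = x²/(0.00453 − x) = 4.17 × 10^-4
The 5% rule fails; solving x² + Kb·x − Kb·C₀ = 0 exactly:
x = (−Kb + √(Kb² + 4·Kb·C₀))/2 = 1.18 × 10^-3 M
pOH = 2.93, so pH = 14.00 − pOH = 11.07

pH = 11.07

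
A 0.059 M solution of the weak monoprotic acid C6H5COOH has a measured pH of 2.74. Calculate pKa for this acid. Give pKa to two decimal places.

pKa = 4.24

[H+] = 10^(-2.74) = 1.82 × 10^-3 M
At equilibrium [HA] = 0.059 − 1.82 × 10^-3 = 5.72 × 10^-2 M
Ka = [H+][A-]/[HA] = (1.82 × 10^-3)² / 5.72 × 10^-2 = 5.79 × 10^-5
pKa = -log(5.79 × 10^-5) = 4.24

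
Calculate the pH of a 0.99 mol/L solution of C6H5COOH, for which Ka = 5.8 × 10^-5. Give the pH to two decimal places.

C6H5COOH ⇌ C6H5COO- + H+
Ka = x²/(0.99 − x) = 5.8 × 10^-5
Since Ka ≪ C₀, x ≈ √(Ka·C₀) = 7.58 × 10^-3 M.
(x/C₀ = 0.77% < 5%, so the approximation holds.)
pH = −log(7.58 × 10^-3) = 2.12

pH = 2.12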